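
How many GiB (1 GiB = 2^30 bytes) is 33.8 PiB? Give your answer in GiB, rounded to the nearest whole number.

33.8 PiB = 33.8 × 2^50 bytes = 38,055,416,851,280,691.2 bytes
1 GiB = 1,073,741,824 bytes
38,055,416,851,280,691.2 / 1,073,741,824 = 35,441,869 GiB

35,441,869 GiB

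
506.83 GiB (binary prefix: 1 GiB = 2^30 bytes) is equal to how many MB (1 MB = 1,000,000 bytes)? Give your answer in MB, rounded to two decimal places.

544,204.57 MB

506.83 GiB = 506.83 × 2^30 bytes = 544,204,568,657.92 bytes
1 MB = 10^6 bytes = 1,000,000 bytes
544,204,568,657.92 / 1,000,000 = 544,204.57 MB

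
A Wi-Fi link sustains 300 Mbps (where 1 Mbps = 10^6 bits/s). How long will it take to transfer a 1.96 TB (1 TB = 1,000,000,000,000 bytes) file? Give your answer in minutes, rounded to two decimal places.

1.96 TB = 1,960,000,000,000 bytes = 15,680,000,000,000 bits
300 Mbps = 300,000,000 bits/s
time = 15,680,000,000,000 / 300,000,000 = 52,266.667 s
52,266.667 s / 60 = 871.11 minutes

871.11 minutes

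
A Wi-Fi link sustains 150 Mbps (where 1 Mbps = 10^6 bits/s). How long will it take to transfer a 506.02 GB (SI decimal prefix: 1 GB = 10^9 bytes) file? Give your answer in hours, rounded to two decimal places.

506.02 GB = 506,020,000,000 bytes = 4,048,160,000,000 bits
150 Mbps = 150,000,000 bits/s
time = 4,048,160,000,000 / 150,000,000 = 26,987.7333 s
26,987.7333 s / 3600 = 7.50 hours

7.50 hours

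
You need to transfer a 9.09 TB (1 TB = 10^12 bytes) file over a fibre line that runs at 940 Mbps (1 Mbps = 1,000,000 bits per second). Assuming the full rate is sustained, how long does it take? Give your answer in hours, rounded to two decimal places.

21.49 hours

9.09 TB = 9,090,000,000,000 bytes = 72,720,000,000,000 bits
940 Mbps = 940,000,000 bits/s
time = 72,720,000,000,000 / 940,000,000 = 77,361.7021 s
77,361.7021 s / 3600 = 21.49 hours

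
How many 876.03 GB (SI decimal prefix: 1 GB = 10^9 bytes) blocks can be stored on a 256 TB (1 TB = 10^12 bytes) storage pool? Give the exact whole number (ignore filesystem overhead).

292

Capacity: 256 TB = 256,000,000,000,000 bytes
Per item: 876.03 GB = 876,030,000,000 bytes
⌊256,000,000,000,000 / 876,030,000,000⌋ = 292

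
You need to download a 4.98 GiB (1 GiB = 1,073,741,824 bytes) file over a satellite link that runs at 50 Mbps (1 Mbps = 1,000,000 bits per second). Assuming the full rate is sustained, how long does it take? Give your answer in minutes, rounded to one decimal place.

4.98 GiB = 5,347,234,283.52 bytes = 42,777,874,268.16 bits
50 Mbps = 50,000,000 bits/s
time = 42,777,874,268.16 / 50,000,000 = 855.56 s
855.56 s / 60 = 14.3 minutes

14.3 minutes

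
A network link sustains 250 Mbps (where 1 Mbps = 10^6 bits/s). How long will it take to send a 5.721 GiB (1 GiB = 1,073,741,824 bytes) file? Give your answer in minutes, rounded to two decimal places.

3.28 minutes

5.721 GiB = 6,142,876,975.104 bytes = 49,143,015,800.832 bits
250 Mbps = 250,000,000 bits/s
time = 49,143,015,800.832 / 250,000,000 = 196.572 s
196.572 s / 60 = 3.28 minutes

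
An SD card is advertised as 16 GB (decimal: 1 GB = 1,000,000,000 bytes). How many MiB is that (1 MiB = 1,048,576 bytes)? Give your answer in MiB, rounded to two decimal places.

16 GB × 1,000,000,000 bytes/GB = 16,000,000,000 bytes
1 MiB = 2^20 bytes = 1,048,576 bytes
16,000,000,000 / 1,048,576 = 15,258.79 MiB

15,258.79 MiB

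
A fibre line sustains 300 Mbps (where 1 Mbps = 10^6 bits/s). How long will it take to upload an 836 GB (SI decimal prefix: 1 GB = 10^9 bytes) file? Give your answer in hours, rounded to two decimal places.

6.19 hours

836 GB = 836,000,000,000 bytes = 6,688,000,000,000 bits
300 Mbps = 300,000,000 bits/s
time = 6,688,000,000,000 / 300,000,000 = 22,293.3333 s
22,293.3333 s / 3600 = 6.19 hours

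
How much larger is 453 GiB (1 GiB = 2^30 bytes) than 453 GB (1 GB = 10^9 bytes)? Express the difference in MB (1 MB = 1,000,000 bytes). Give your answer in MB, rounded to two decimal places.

453 GiB = 453 × 1,073,741,824 = 486,405,046,272 bytes
453 GB = 453 × 1,000,000,000 = 453,000,000,000 bytes
difference = 33,405,046,272 bytes
33,405,046,272 / 1,000,000 = 33,405.05 MB

33,405.05 MB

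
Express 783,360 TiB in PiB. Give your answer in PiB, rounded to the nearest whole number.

765 PiB

783,360 TiB = 783,360 × 2^40 bytes = 861,313,428,734,607,360 bytes
1 PiB = 1,125,899,906,842,624 bytes
861,313,428,734,607,360 / 1,125,899,906,842,624 = 765 PiB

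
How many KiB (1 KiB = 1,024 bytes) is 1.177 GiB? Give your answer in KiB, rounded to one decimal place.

1,234,174.0 KiB

1.177 GiB = 1.177 × 2^30 bytes = 1,263,794,126.848 bytes
1 KiB = 2^10 bytes = 1,024 bytes
1,263,794,126.848 / 1,024 = 1,234,174.0 KiB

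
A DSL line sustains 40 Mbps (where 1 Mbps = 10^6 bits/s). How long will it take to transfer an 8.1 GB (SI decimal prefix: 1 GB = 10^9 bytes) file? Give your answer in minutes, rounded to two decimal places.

27.00 minutes

8.1 GB = 8,100,000,000 bytes = 64,800,000,000 bits
40 Mbps = 40,000,000 bits/s
time = 64,800,000,000 / 40,000,000 = 1,620.000 s
1,620.000 s / 60 = 27.00 minutes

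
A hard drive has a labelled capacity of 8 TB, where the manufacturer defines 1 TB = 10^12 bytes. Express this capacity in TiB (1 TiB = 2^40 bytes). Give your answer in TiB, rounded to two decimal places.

8 TB = 8 × 10^12 bytes = 8,000,000,000,000 bytes
1 TiB = 1,099,511,627,776 bytes
8,000,000,000,000 / 1,099,511,627,776 = 7.28 TiB

7.28 TiB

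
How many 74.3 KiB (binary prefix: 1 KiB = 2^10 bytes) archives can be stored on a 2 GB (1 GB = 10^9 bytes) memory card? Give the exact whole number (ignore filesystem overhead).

Capacity: 2 GB = 2,000,000,000 bytes
Per item: 74.3 KiB = 76,083.2 bytes
⌊2,000,000,000 / 76,083.2⌋ = 26,287

26,287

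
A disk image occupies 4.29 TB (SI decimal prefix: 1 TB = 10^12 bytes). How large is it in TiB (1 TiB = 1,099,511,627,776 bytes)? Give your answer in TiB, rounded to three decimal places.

4.29 TB = 4.29 × 10^12 bytes = 4,290,000,000,000 bytes
1 TiB = 2^40 bytes = 1,099,511,627,776 bytes
4,290,000,000,000 / 1,099,511,627,776 = 3.902 TiB

3.902 TiB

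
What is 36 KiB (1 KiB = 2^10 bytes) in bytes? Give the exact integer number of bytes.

36 × 1,024 = 36,864 bytes  (1 KiB = 2^10 bytes)

36,864 bytes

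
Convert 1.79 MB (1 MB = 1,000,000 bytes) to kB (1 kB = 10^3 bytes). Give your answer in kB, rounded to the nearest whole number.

1,790 kB

1.79 MB = 1.79 × 10^6 bytes = 1,790,000 bytes
1 kB = 10^3 bytes = 1,000 bytes
1,790,000 / 1,000 = 1,790 kB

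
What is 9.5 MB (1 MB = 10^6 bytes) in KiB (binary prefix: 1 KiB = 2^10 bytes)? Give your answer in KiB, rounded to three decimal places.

9,277.344 KiB

9.5 MB × 1,000,000 bytes/MB = 9,500,000 bytes
1 KiB = 2^10 bytes = 1,024 bytes
9,500,000 / 1,024 = 9,277.344 KiB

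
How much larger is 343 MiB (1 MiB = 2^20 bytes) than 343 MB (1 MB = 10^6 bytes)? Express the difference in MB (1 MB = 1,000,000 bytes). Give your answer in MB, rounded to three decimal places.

16.662 MB

343 MiB = 343 × 1,048,576 = 359,661,568 bytes
343 MB = 343 × 1,000,000 = 343,000,000 bytes
difference = 16,661,568 bytes
16,661,568 / 1,000,000 = 16.662 MB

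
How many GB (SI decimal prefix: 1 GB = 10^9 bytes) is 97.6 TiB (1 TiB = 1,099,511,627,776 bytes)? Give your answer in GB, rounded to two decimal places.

107,312.33 GB

97.6 TiB × 1,099,511,627,776 bytes/TiB = 107,312,334,870,937.6 bytes
1 GB = 1,000,000,000 bytes
107,312,334,870,937.6 / 1,000,000,000 = 107,312.33 GB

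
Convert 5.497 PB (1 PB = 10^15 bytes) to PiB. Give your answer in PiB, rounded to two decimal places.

5.497 PB × 1,000,000,000,000,000 bytes/PB = 5,497,000,000,000,000 bytes
1 PiB = 2^50 bytes = 1,125,899,906,842,624 bytes
5,497,000,000,000,000 / 1,125,899,906,842,624 = 4.88 PiB

4.88 PiB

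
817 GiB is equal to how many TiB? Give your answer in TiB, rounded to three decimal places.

817 GiB = 817 × 2^30 bytes = 877,247,070,208 bytes
1 TiB = 1,099,511,627,776 bytes
877,247,070,208 / 1,099,511,627,776 = 0.798 TiB

0.798 TiB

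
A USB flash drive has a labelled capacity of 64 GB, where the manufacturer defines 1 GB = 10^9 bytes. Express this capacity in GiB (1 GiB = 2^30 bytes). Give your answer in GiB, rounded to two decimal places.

64 GB = 64 × 10^9 bytes = 64,000,000,000 bytes
1 GiB = 2^30 bytes = 1,073,741,824 bytes
64,000,000,000 / 1,073,741,824 = 59.60 GiB

59.60 GiB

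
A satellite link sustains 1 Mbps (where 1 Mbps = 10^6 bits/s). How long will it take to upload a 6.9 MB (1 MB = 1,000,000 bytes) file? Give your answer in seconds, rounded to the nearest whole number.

6.9 MB = 6,900,000 bytes = 55,200,000 bits
1 Mbps = 1,000,000 bits/s
time = 55,200,000 / 1,000,000 = 55 s

55 seconds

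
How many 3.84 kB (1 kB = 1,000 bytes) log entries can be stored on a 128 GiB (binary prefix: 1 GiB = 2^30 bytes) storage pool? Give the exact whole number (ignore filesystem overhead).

Capacity: 128 GiB = 137,438,953,472 bytes
Per item: 3.84 kB = 3,840 bytes
⌊137,438,953,472 / 3,840⌋ = 35,791,394

35,791,394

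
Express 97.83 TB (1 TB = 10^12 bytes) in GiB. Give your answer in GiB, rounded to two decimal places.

97.83 TB = 97.83 × 10^12 bytes = 97,830,000,000,000 bytes
1 GiB = 2^30 bytes = 1,073,741,824 bytes
97,830,000,000,000 / 1,073,741,824 = 91,111.29 GiB

91,111.29 GiB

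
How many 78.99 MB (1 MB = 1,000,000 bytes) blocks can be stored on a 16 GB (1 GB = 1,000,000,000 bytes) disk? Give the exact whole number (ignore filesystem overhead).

Capacity: 16 GB = 16,000,000,000 bytes
Per item: 78.99 MB = 78,990,000 bytes
⌊16,000,000,000 / 78,990,000⌋ = 202

202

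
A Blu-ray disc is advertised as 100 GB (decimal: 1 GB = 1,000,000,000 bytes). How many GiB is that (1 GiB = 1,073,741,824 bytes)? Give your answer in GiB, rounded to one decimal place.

100 GB × 1,000,000,000 bytes/GB = 100,000,000,000 bytes
1 GiB = 1,073,741,824 bytes
100,000,000,000 / 1,073,741,824 = 93.1 GiB

93.1 GiB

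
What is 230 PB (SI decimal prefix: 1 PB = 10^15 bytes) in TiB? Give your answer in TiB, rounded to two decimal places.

230 PB = 230 × 10^15 bytes = 230,000,000,000,000,000 bytes
1 TiB = 2^40 bytes = 1,099,511,627,776 bytes
230,000,000,000,000,000 / 1,099,511,627,776 = 209,183.78 TiB

209,183.78 TiB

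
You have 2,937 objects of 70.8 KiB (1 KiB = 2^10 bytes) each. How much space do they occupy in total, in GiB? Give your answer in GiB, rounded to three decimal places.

0.198 GiB

Total = 2,937 × 70.8 KiB = 207939.6 KiB
= 207939.6 × 1,024 bytes = 212,930,150.4 bytes
1 GiB = 1,073,741,824 bytes
212,930,150.4 / 1,073,741,824 = 0.198 GiB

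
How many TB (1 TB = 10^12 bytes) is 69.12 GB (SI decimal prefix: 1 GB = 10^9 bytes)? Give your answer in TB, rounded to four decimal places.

69.12 GB = 69.12 × 10^9 bytes = 69,120,000,000 bytes
1 TB = 10^12 bytes = 1,000,000,000,000 bytes
69,120,000,000 / 1,000,000,000,000 = 0.0691 TB

0.0691 TB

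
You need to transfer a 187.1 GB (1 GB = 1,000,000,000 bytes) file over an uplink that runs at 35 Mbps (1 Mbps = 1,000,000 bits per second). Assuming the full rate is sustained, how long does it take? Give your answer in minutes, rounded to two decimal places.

712.76 minutes

187.1 GB = 187,100,000,000 bytes = 1,496,800,000,000 bits
35 Mbps = 35,000,000 bits/s
time = 1,496,800,000,000 / 35,000,000 = 42,765.714 s
42,765.714 s / 60 = 712.76 minutes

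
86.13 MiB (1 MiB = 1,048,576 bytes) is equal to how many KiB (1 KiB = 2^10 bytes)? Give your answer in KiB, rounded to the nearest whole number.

88,197 KiB

86.13 MiB = 86.13 × 2^20 bytes = 90,313,850.88 bytes
1 KiB = 2^10 bytes = 1,024 bytes
90,313,850.88 / 1,024 = 88,197 KiB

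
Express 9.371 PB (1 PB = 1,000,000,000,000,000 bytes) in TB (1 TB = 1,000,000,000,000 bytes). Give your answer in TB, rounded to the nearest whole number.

9,371 TB

9.371 PB = 9.371 × 10^15 bytes = 9,371,000,000,000,000 bytes
1 TB = 1,000,000,000,000 bytes
9,371,000,000,000,000 / 1,000,000,000,000 = 9,371 TB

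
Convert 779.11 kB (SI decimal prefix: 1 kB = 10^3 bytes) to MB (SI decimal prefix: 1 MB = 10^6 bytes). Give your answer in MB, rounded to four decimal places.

779.11 kB = 779.11 × 10^3 bytes = 779,110 bytes
1 MB = 10^6 bytes = 1,000,000 bytes
779,110 / 1,000,000 = 0.7791 MB

0.7791 MB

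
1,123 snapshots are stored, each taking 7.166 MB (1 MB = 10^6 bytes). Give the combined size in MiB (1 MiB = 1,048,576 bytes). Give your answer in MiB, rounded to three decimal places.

7,674.616 MiB

Total = 1,123 × 7.166 MB = 8047.418 MB
= 8047.418 × 1,000,000 bytes = 8,047,418,000 bytes
1 MiB = 1,048,576 bytes
8,047,418,000 / 1,048,576 = 7,674.616 MiB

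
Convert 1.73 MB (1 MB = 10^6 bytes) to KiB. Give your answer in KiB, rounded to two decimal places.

1.73 MB = 1.73 × 10^6 bytes = 1,730,000 bytes
1 KiB = 1,024 bytes
1,730,000 / 1,024 = 1,689.45 KiB

1,689.45 KiB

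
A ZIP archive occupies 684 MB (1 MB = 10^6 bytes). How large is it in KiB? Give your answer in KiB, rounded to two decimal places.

684 MB = 684 × 10^6 bytes = 684,000,000 bytes
1 KiB = 2^10 bytes = 1,024 bytes
684,000,000 / 1,024 = 667,968.75 KiB

667,968.75 KiB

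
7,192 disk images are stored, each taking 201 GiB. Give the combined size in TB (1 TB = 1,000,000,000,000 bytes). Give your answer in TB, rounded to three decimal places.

1,552.193 TB

Total = 7,192 × 201 GiB = 1,445,592 GiB
= 1,445,592 × 1,073,741,824 bytes = 1,552,192,590,839,808 bytes
1 TB = 1,000,000,000,000 bytes
1,552,192,590,839,808 / 1,000,000,000,000 = 1,552.193 TB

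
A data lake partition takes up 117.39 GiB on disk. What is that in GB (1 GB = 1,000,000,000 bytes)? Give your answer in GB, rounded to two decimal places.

126.05 GB

117.39 GiB = 117.39 × 2^30 bytes = 126,046,552,719.36 bytes
1 GB = 10^9 bytes = 1,000,000,000 bytes
126,046,552,719.36 / 1,000,000,000 = 126.05 GB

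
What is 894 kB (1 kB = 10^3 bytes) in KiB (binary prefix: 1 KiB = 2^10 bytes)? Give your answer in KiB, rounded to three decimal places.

894 kB = 894 × 10^3 bytes = 894,000 bytes
1 KiB = 1,024 bytes
894,000 / 1,024 = 873.047 KiB

873.047 KiB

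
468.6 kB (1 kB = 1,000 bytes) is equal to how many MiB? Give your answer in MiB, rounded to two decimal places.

0.45 MiB

468.6 kB × 1,000 bytes/kB = 468,600 bytes
1 MiB = 2^20 bytes = 1,048,576 bytes
468,600 / 1,048,576 = 0.45 MiB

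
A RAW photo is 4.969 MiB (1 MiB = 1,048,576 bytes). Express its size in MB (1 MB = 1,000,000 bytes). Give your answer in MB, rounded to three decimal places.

5.210 MB

4.969 MiB = 4.969 × 2^20 bytes = 5,210,374.144 bytes
1 MB = 1,000,000 bytes
5,210,374.144 / 1,000,000 = 5.210 MB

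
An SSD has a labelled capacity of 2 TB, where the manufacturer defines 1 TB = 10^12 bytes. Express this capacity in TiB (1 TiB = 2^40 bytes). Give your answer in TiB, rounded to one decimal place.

1.8 TiB

2 TB × 1,000,000,000,000 bytes/TB = 2,000,000,000,000 bytes
1 TiB = 1,099,511,627,776 bytes
2,000,000,000,000 / 1,099,511,627,776 = 1.8 TiB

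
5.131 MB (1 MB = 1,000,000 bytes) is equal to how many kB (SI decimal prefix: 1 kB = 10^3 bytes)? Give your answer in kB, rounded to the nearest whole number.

5.131 MB = 5.131 × 10^6 bytes = 5,131,000 bytes
1 kB = 10^3 bytes = 1,000 bytes
5,131,000 / 1,000 = 5,131 kB

5,131 kB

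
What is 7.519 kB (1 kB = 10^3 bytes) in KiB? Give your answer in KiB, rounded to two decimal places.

7.519 kB × 1,000 bytes/kB = 7,519 bytes
1 KiB = 2^10 bytes = 1,024 bytes
7,519 / 1,024 = 7.34 KiB

7.34 KiB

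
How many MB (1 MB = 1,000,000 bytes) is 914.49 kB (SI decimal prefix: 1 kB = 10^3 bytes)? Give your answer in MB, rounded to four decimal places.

0.9145 MB

914.49 kB × 1,000 bytes/kB = 914,490 bytes
1 MB = 1,000,000 bytes
914,490 / 1,000,000 = 0.9145 MB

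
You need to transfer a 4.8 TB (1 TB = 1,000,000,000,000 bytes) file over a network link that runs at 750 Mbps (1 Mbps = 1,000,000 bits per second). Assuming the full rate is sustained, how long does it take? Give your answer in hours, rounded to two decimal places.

4.8 TB = 4,800,000,000,000 bytes = 38,400,000,000,000 bits
750 Mbps = 750,000,000 bits/s
time = 38,400,000,000,000 / 750,000,000 = 51,200.0000 s
51,200.0000 s / 3600 = 14.22 hours

14.22 hours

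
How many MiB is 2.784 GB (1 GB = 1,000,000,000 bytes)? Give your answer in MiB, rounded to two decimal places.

2.784 GB × 1,000,000,000 bytes/GB = 2,784,000,000 bytes
1 MiB = 2^20 bytes = 1,048,576 bytes
2,784,000,000 / 1,048,576 = 2,655.03 MiB

2,655.03 MiB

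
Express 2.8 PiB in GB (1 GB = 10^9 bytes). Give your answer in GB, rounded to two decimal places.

3,152,519.74 GB

2.8 PiB = 2.8 × 2^50 bytes = 3,152,519,739,159,347.2 bytes
1 GB = 1,000,000,000 bytes
3,152,519,739,159,347.2 / 1,000,000,000 = 3,152,519.74 GB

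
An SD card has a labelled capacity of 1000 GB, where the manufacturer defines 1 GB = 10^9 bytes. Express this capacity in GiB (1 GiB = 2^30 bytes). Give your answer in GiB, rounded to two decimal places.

1000 GB = 1000 × 10^9 bytes = 1,000,000,000,000 bytes
1 GiB = 2^30 bytes = 1,073,741,824 bytes
1,000,000,000,000 / 1,073,741,824 = 931.32 GiB

931.32 GiB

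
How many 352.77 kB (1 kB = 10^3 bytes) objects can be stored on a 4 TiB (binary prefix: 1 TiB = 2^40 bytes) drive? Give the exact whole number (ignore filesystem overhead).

12,467,178

Capacity: 4 TiB = 4,398,046,511,104 bytes
Per item: 352.77 kB = 352,770 bytes
⌊4,398,046,511,104 / 352,770⌋ = 12,467,178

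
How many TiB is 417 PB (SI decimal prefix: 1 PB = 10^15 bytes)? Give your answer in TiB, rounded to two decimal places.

417 PB = 417 × 10^15 bytes = 417,000,000,000,000,000 bytes
1 TiB = 2^40 bytes = 1,099,511,627,776 bytes
417,000,000,000,000,000 / 1,099,511,627,776 = 379,259.29 TiB

379,259.29 TiB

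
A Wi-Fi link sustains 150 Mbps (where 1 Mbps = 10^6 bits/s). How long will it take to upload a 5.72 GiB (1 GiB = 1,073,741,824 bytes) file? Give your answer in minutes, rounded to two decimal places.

5.46 minutes

5.72 GiB = 6,141,803,233.28 bytes = 49,134,425,866.24 bits
150 Mbps = 150,000,000 bits/s
time = 49,134,425,866.24 / 150,000,000 = 327.563 s
327.563 s / 60 = 5.46 minutes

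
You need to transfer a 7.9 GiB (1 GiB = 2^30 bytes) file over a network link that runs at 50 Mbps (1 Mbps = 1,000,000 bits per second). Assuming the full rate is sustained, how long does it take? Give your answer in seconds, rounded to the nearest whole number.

7.9 GiB = 8,482,560,409.6 bytes = 67,860,483,276.8 bits
50 Mbps = 50,000,000 bits/s
time = 67,860,483,276.8 / 50,000,000 = 1,357 s

1,357 seconds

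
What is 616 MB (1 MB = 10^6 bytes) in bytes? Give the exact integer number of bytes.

616 × 1,000,000 = 616,000,000 bytes  (1 MB = 10^6 bytes)

616,000,000 bytes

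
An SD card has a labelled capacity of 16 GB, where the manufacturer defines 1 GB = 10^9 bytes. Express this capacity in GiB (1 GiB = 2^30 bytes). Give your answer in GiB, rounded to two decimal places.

16 GB = 16 × 10^9 bytes = 16,000,000,000 bytes
1 GiB = 1,073,741,824 bytes
16,000,000,000 / 1,073,741,824 = 14.90 GiB

14.90 GiB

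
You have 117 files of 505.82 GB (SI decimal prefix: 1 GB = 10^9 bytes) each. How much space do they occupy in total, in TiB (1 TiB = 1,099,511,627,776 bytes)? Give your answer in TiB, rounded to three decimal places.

53.825 TiB

Total = 117 × 505.82 GB = 59180.94 GB
= 59180.94 × 1,000,000,000 bytes = 59,180,940,000,000 bytes
1 TiB = 1,099,511,627,776 bytes
59,180,940,000,000 / 1,099,511,627,776 = 53.825 TiB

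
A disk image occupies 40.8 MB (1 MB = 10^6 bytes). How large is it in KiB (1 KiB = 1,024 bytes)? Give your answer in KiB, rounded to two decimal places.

39,843.75 KiB

40.8 MB = 40.8 × 10^6 bytes = 40,800,000 bytes
1 KiB = 2^10 bytes = 1,024 bytes
40,800,000 / 1,024 = 39,843.75 KiB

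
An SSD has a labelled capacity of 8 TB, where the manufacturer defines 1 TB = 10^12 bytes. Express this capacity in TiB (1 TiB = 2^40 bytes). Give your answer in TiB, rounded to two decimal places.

7.28 TiB

8 TB = 8 × 10^12 bytes = 8,000,000,000,000 bytes
1 TiB = 1,099,511,627,776 bytes
8,000,000,000,000 / 1,099,511,627,776 = 7.28 TiB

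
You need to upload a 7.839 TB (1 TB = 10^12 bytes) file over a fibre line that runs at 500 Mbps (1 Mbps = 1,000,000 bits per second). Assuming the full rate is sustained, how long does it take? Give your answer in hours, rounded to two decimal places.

34.84 hours

7.839 TB = 7,839,000,000,000 bytes = 62,712,000,000,000 bits
500 Mbps = 500,000,000 bits/s
time = 62,712,000,000,000 / 500,000,000 = 125,424.0000 s
125,424.0000 s / 3600 = 34.84 hours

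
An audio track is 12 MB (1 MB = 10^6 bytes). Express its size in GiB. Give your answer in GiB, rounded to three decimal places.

0.011 GiB

12 MB × 1,000,000 bytes/MB = 12,000,000 bytes
1 GiB = 1,073,741,824 bytes
12,000,000 / 1,073,741,824 = 0.011 GiB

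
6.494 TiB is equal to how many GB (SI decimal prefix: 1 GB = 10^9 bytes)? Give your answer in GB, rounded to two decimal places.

6.494 TiB × 1,099,511,627,776 bytes/TiB = 7,140,228,510,777.344 bytes
1 GB = 1,000,000,000 bytes
7,140,228,510,777.344 / 1,000,000,000 = 7,140.23 GB

7,140.23 GB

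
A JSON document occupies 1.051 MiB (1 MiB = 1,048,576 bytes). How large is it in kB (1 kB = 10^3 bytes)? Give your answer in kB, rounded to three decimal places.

1,102.053 kB

1.051 MiB × 1,048,576 bytes/MiB = 1,102,053.376 bytes
1 kB = 10^3 bytes = 1,000 bytes
1,102,053.376 / 1,000 = 1,102.053 kB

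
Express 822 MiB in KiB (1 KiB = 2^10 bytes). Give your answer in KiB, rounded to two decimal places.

822 MiB = 822 × 2^20 bytes = 861,929,472 bytes
1 KiB = 1,024 bytes
861,929,472 / 1,024 = 841,728.00 KiB

841,728.00 KiB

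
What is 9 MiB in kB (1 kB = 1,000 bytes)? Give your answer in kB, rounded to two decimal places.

9 MiB = 9 × 2^20 bytes = 9,437,184 bytes
1 kB = 10^3 bytes = 1,000 bytes
9,437,184 / 1,000 = 9,437.18 kB

9,437.18 kB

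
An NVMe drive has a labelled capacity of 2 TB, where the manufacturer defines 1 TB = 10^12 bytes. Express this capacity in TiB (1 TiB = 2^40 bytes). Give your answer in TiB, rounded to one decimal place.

1.8 TiB

2 TB × 1,000,000,000,000 bytes/TB = 2,000,000,000,000 bytes
1 TiB = 1,099,511,627,776 bytes
2,000,000,000,000 / 1,099,511,627,776 = 1.8 TiB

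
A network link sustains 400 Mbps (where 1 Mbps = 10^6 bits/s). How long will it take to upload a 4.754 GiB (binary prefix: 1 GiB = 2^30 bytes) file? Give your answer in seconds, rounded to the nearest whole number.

102 seconds

4.754 GiB = 5,104,568,631.296 bytes = 40,836,549,050.368 bits
400 Mbps = 400,000,000 bits/s
time = 40,836,549,050.368 / 400,000,000 = 102 s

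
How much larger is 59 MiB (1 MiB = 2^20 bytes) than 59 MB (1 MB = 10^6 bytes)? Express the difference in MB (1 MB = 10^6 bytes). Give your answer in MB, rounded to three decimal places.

59 MiB = 59 × 1,048,576 = 61,865,984 bytes
59 MB = 59 × 1,000,000 = 59,000,000 bytes
difference = 2,865,984 bytes
2,865,984 / 1,000,000 = 2.866 MB

2.866 MB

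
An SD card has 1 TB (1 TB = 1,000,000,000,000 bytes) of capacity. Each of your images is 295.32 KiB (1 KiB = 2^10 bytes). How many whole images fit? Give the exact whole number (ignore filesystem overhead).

Capacity: 1 TB = 1,000,000,000,000 bytes
Per item: 295.32 KiB = 302,407.68 bytes
⌊1,000,000,000,000 / 302,407.68⌋ = 3,306,794

3,306,794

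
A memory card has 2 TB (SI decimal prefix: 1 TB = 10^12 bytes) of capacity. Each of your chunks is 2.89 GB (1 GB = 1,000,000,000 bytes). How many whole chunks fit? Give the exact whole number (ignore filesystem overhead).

692

Capacity: 2 TB = 2,000,000,000,000 bytes
Per item: 2.89 GB = 2,890,000,000 bytes
⌊2,000,000,000,000 / 2,890,000,000⌋ = 692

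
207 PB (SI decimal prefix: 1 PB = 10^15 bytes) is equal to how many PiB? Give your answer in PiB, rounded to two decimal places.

207 PB = 207 × 10^15 bytes = 207,000,000,000,000,000 bytes
1 PiB = 2^50 bytes = 1,125,899,906,842,624 bytes
207,000,000,000,000,000 / 1,125,899,906,842,624 = 183.85 PiB

183.85 PiB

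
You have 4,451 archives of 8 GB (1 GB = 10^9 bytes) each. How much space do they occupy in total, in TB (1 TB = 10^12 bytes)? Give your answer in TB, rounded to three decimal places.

35.608 TB

Total = 4,451 × 8 GB = 35,608 GB
= 35,608 × 1,000,000,000 bytes = 35,608,000,000,000 bytes
1 TB = 1,000,000,000,000 bytes
35,608,000,000,000 / 1,000,000,000,000 = 35.608 TB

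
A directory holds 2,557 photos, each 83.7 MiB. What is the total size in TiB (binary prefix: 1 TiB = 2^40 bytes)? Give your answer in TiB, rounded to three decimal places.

Total = 2,557 × 83.7 MiB = 214020.9 MiB
= 214020.9 × 1,048,576 bytes = 224,417,179,238.4 bytes
1 TiB = 1,099,511,627,776 bytes
224,417,179,238.4 / 1,099,511,627,776 = 0.204 TiB

0.204 TiB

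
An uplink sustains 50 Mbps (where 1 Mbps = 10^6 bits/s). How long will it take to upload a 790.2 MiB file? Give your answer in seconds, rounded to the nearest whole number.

133 seconds

790.2 MiB = 828,584,755.2 bytes = 6,628,678,041.6 bits
50 Mbps = 50,000,000 bits/s
time = 6,628,678,041.6 / 50,000,000 = 133 s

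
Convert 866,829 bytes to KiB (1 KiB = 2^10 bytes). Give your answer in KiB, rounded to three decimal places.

866,829 bytes given.
1 KiB = 2^10 bytes = 1,024 bytes
866,829 / 1,024 = 846.513 KiB

846.513 KiB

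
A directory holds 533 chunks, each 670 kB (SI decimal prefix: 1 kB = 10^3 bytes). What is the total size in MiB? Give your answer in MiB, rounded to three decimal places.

340.567 MiB

Total = 533 × 670 kB = 357,110 kB
= 357,110 × 1,000 bytes = 357,110,000 bytes
1 MiB = 1,048,576 bytes
357,110,000 / 1,048,576 = 340.567 MiB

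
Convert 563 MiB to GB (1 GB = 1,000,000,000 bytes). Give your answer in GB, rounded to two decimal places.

0.59 GB

563 MiB = 563 × 2^20 bytes = 590,348,288 bytes
1 GB = 10^9 bytes = 1,000,000,000 bytes
590,348,288 / 1,000,000,000 = 0.59 GB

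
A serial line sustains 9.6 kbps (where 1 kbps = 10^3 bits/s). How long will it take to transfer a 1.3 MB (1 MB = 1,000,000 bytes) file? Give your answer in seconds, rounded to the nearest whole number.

1,083 seconds

1.3 MB = 1,300,000 bytes = 10,400,000 bits
9.6 kbps = 9,600 bits/s
time = 10,400,000 / 9,600 = 1,083 s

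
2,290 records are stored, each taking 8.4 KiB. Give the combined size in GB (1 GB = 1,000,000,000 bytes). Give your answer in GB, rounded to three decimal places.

Total = 2,290 × 8.4 KiB = 19,236 KiB
= 19,236 × 1,024 bytes = 19,697,664 bytes
1 GB = 1,000,000,000 bytes
19,697,664 / 1,000,000,000 = 0.020 GB

0.020 GB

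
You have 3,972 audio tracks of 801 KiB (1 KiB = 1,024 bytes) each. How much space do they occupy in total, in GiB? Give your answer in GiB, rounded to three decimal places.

Total = 3,972 × 801 KiB = 3,181,572 KiB
= 3,181,572 × 1,024 bytes = 3,257,929,728 bytes
1 GiB = 1,073,741,824 bytes
3,257,929,728 / 1,073,741,824 = 3.034 GiB

3.034 GiB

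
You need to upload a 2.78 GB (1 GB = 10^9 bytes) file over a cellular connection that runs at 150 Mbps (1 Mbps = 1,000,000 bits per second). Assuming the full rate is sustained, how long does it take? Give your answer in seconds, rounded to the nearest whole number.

2.78 GB = 2,780,000,000 bytes = 22,240,000,000 bits
150 Mbps = 150,000,000 bits/s
time = 22,240,000,000 / 150,000,000 = 148 s

148 seconds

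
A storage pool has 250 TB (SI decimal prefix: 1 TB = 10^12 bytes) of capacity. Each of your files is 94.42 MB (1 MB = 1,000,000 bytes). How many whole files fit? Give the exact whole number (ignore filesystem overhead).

Capacity: 250 TB = 250,000,000,000,000 bytes
Per item: 94.42 MB = 94,420,000 bytes
⌊250,000,000,000,000 / 94,420,000⌋ = 2,647,744

2,647,744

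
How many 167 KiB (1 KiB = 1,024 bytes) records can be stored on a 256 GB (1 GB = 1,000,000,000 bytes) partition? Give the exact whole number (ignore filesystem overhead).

Capacity: 256 GB = 256,000,000,000 bytes
Per item: 167 KiB = 171,008 bytes
⌊256,000,000,000 / 171,008⌋ = 1,497,005

1,497,005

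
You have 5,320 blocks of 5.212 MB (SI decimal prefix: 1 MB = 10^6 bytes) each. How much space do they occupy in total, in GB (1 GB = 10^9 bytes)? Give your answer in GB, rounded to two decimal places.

27.73 GB

Total = 5,320 × 5.212 MB = 27727.84 MB
= 27727.84 × 1,000,000 bytes = 27,727,840,000 bytes
1 GB = 1,000,000,000 bytes
27,727,840,000 / 1,000,000,000 = 27.73 GB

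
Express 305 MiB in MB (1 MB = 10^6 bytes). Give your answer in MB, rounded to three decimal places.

319.816 MB

305 MiB = 305 × 2^20 bytes = 319,815,680 bytes
1 MB = 10^6 bytes = 1,000,000 bytes
319,815,680 / 1,000,000 = 319.816 MB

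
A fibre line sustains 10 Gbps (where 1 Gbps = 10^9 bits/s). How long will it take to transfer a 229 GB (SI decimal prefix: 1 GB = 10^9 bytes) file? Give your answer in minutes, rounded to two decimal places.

229 GB = 229,000,000,000 bytes = 1,832,000,000,000 bits
10 Gbps = 10,000,000,000 bits/s
time = 1,832,000,000,000 / 10,000,000,000 = 183.200 s
183.200 s / 60 = 3.05 minutes

3.05 minutes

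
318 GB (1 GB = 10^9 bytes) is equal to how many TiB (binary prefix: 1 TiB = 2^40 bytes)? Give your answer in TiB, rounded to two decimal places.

0.29 TiB

318 GB = 318 × 10^9 bytes = 318,000,000,000 bytes
1 TiB = 2^40 bytes = 1,099,511,627,776 bytes
318,000,000,000 / 1,099,511,627,776 = 0.29 TiB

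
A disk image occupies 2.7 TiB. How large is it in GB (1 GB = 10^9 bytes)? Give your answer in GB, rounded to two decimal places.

2,968.68 GB

2.7 TiB = 2.7 × 2^40 bytes = 2,968,681,394,995.2 bytes
1 GB = 1,000,000,000 bytes
2,968,681,394,995.2 / 1,000,000,000 = 2,968.68 GB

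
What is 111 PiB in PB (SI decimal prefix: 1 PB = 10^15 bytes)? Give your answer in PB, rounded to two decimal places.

124.97 PB

111 PiB = 111 × 2^50 bytes = 124,974,889,659,531,264 bytes
1 PB = 10^15 bytes = 1,000,000,000,000,000 bytes
124,974,889,659,531,264 / 1,000,000,000,000,000 = 124.97 PB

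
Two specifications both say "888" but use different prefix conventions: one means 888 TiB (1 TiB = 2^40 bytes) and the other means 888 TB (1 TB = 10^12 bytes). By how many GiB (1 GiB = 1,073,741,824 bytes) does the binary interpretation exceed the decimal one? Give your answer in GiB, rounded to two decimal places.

82,297.55 GiB

888 TiB = 888 × 1,099,511,627,776 = 976,366,325,465,088 bytes
888 TB = 888 × 1,000,000,000,000 = 888,000,000,000,000 bytes
difference = 88,366,325,465,088 bytes
88,366,325,465,088 / 1,073,741,824 = 82,297.55 GiB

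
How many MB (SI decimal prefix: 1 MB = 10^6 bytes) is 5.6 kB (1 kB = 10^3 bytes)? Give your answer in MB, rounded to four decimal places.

5.6 kB × 1,000 bytes/kB = 5,600 bytes
1 MB = 1,000,000 bytes
5,600 / 1,000,000 = 0.0056 MB

0.0056 MB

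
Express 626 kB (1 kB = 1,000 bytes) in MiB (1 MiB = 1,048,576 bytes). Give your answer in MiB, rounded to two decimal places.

626 kB = 626 × 10^3 bytes = 626,000 bytes
1 MiB = 1,048,576 bytes
626,000 / 1,048,576 = 0.60 MiB

0.60 MiB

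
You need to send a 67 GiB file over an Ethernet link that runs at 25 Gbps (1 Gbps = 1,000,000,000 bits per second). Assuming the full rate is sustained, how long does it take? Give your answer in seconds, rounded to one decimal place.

23.0 seconds

67 GiB = 71,940,702,208 bytes = 575,525,617,664 bits
25 Gbps = 25,000,000,000 bits/s
time = 575,525,617,664 / 25,000,000,000 = 23.0 s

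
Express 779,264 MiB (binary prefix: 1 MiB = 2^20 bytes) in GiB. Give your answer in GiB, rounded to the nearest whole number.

779,264 MiB = 779,264 × 2^20 bytes = 817,117,528,064 bytes
1 GiB = 2^30 bytes = 1,073,741,824 bytes
817,117,528,064 / 1,073,741,824 = 761 GiB

761 GiB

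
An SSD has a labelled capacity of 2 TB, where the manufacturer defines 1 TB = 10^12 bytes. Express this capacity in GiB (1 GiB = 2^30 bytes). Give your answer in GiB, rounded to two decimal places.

1,862.65 GiB

2 TB × 1,000,000,000,000 bytes/TB = 2,000,000,000,000 bytes
1 GiB = 2^30 bytes = 1,073,741,824 bytes
2,000,000,000,000 / 1,073,741,824 = 1,862.65 GiB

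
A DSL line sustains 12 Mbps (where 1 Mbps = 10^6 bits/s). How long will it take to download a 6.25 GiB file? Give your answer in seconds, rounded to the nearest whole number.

6.25 GiB = 6,710,886,400 bytes = 53,687,091,200 bits
12 Mbps = 12,000,000 bits/s
time = 53,687,091,200 / 12,000,000 = 4,474 s

4,474 seconds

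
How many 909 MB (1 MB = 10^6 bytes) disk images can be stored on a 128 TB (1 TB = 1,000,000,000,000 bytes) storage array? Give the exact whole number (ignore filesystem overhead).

140,814

Capacity: 128 TB = 128,000,000,000,000 bytes
Per item: 909 MB = 909,000,000 bytes
⌊128,000,000,000,000 / 909,000,000⌋ = 140,814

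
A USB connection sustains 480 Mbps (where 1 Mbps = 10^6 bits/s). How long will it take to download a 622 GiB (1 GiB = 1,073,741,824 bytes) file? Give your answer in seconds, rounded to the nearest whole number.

11,131 seconds

622 GiB = 667,867,414,528 bytes = 5,342,939,316,224 bits
480 Mbps = 480,000,000 bits/s
time = 5,342,939,316,224 / 480,000,000 = 11,131 s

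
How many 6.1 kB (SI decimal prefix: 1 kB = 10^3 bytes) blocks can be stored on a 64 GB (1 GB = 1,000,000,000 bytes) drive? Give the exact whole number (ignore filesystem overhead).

Capacity: 64 GB = 64,000,000,000 bytes
Per item: 6.1 kB = 6,100 bytes
⌊64,000,000,000 / 6,100⌋ = 10,491,803

10,491,803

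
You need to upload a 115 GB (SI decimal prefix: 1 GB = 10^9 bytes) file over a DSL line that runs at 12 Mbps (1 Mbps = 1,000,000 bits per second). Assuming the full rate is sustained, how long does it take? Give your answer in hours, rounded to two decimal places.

115 GB = 115,000,000,000 bytes = 920,000,000,000 bits
12 Mbps = 12,000,000 bits/s
time = 920,000,000,000 / 12,000,000 = 76,666.6667 s
76,666.6667 s / 3600 = 21.30 hours

21.30 hours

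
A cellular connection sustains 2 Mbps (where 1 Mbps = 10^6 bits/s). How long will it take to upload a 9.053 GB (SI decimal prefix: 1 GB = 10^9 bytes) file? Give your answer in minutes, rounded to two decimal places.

9.053 GB = 9,053,000,000 bytes = 72,424,000,000 bits
2 Mbps = 2,000,000 bits/s
time = 72,424,000,000 / 2,000,000 = 36,212.000 s
36,212.000 s / 60 = 603.53 minutes

603.53 minutes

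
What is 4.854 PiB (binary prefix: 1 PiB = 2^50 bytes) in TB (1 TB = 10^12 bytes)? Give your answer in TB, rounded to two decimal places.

5,465.12 TB

4.854 PiB × 1,125,899,906,842,624 bytes/PiB = 5,465,118,147,814,096.896 bytes
1 TB = 10^12 bytes = 1,000,000,000,000 bytes
5,465,118,147,814,096.896 / 1,000,000,000,000 = 5,465.12 TB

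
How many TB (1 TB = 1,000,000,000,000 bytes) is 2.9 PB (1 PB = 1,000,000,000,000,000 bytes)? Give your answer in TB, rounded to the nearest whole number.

2.9 PB = 2.9 × 10^15 bytes = 2,900,000,000,000,000 bytes
1 TB = 1,000,000,000,000 bytes
2,900,000,000,000,000 / 1,000,000,000,000 = 2,900 TB

2,900 TB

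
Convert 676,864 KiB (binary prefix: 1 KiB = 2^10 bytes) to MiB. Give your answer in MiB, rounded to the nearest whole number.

676,864 KiB = 676,864 × 2^10 bytes = 693,108,736 bytes
1 MiB = 1,048,576 bytes
693,108,736 / 1,048,576 = 661 MiB

661 MiB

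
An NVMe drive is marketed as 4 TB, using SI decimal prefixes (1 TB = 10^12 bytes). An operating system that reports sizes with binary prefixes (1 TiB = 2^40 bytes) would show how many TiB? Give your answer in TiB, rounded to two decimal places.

3.64 TiB

4 TB = 4 × 10^12 bytes = 4,000,000,000,000 bytes
1 TiB = 1,099,511,627,776 bytes
4,000,000,000,000 / 1,099,511,627,776 = 3.64 TiB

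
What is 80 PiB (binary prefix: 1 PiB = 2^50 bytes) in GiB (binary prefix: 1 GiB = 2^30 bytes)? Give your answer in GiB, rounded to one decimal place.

83,886,080.0 GiB

80 PiB = 80 × 2^50 bytes = 90,071,992,547,409,920 bytes
1 GiB = 2^30 bytes = 1,073,741,824 bytes
90,071,992,547,409,920 / 1,073,741,824 = 83,886,080.0 GiB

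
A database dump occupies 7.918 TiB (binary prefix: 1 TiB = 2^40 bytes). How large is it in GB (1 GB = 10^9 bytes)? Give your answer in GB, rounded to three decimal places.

7.918 TiB = 7.918 × 2^40 bytes = 8,705,933,068,730.368 bytes
1 GB = 1,000,000,000 bytes
8,705,933,068,730.368 / 1,000,000,000 = 8,705.933 GB

8,705.933 GB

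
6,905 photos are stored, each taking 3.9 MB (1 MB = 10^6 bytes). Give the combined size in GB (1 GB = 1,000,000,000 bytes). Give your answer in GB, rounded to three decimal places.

Total = 6,905 × 3.9 MB = 26929.5 MB
= 26929.5 × 1,000,000 bytes = 26,929,500,000 bytes
1 GB = 1,000,000,000 bytes
26,929,500,000 / 1,000,000,000 = 26.930 GB

26.930 GB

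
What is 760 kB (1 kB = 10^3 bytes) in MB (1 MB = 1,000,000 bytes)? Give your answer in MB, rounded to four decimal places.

0.7600 MB

760 kB = 760 × 10^3 bytes = 760,000 bytes
1 MB = 1,000,000 bytes
760,000 / 1,000,000 = 0.7600 MB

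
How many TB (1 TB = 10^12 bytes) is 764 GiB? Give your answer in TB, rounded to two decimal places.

0.82 TB

764 GiB × 1,073,741,824 bytes/GiB = 820,338,753,536 bytes
1 TB = 10^12 bytes = 1,000,000,000,000 bytes
820,338,753,536 / 1,000,000,000,000 = 0.82 TB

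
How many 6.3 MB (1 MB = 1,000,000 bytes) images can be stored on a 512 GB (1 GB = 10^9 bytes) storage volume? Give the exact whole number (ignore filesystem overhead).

81,269

Capacity: 512 GB = 512,000,000,000 bytes
Per item: 6.3 MB = 6,300,000 bytes
⌊512,000,000,000 / 6,300,000⌋ = 81,269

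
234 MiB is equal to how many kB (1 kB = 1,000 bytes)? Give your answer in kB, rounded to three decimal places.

234 MiB = 234 × 2^20 bytes = 245,366,784 bytes
1 kB = 1,000 bytes
245,366,784 / 1,000 = 245,366.784 kB

245,366.784 kB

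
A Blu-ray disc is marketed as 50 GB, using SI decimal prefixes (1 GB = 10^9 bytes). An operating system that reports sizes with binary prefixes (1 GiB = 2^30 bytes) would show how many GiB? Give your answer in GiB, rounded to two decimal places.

50 GB × 1,000,000,000 bytes/GB = 50,000,000,000 bytes
1 GiB = 2^30 bytes = 1,073,741,824 bytes
50,000,000,000 / 1,073,741,824 = 46.57 GiB

46.57 GiB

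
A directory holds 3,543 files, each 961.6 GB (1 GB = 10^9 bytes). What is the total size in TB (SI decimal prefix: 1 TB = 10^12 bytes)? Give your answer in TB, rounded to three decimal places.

3,406.949 TB

Total = 3,543 × 961.6 GB = 3406948.8 GB
= 3406948.8 × 1,000,000,000 bytes = 3,406,948,800,000,000 bytes
1 TB = 1,000,000,000,000 bytes
3,406,948,800,000,000 / 1,000,000,000,000 = 3,406.949 TB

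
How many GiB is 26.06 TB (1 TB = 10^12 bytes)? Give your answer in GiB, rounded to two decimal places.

24,270.27 GiB

26.06 TB = 26.06 × 10^12 bytes = 26,060,000,000,000 bytes
1 GiB = 2^30 bytes = 1,073,741,824 bytes
26,060,000,000,000 / 1,073,741,824 = 24,270.27 GiB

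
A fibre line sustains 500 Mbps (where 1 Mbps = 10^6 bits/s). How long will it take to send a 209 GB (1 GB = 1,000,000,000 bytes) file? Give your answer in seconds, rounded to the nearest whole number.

3,344 seconds

209 GB = 209,000,000,000 bytes = 1,672,000,000,000 bits
500 Mbps = 500,000,000 bits/s
time = 1,672,000,000,000 / 500,000,000 = 3,344 s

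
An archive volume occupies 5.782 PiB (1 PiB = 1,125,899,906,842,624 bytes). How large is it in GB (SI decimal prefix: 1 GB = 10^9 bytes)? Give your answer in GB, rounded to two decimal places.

5.782 PiB = 5.782 × 2^50 bytes = 6,509,953,261,364,051.968 bytes
1 GB = 1,000,000,000 bytes
6,509,953,261,364,051.968 / 1,000,000,000 = 6,509,953.26 GB

6,509,953.26 GB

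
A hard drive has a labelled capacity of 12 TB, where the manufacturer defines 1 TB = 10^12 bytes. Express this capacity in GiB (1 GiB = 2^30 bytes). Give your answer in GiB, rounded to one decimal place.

12 TB × 1,000,000,000,000 bytes/TB = 12,000,000,000,000 bytes
1 GiB = 2^30 bytes = 1,073,741,824 bytes
12,000,000,000,000 / 1,073,741,824 = 11,175.9 GiB

11,175.9 GiB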